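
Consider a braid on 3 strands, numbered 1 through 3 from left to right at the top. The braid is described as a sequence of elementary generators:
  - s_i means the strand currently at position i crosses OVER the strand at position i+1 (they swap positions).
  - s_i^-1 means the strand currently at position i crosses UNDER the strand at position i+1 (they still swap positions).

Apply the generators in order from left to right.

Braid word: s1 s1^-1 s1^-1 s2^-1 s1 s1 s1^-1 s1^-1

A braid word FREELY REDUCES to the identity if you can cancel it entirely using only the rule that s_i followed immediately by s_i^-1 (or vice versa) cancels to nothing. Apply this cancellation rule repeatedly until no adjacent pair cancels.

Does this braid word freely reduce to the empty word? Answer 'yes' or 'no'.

Answer: no

Derivation:
Gen 1 (s1): push. Stack: [s1]
Gen 2 (s1^-1): cancels prior s1. Stack: []
Gen 3 (s1^-1): push. Stack: [s1^-1]
Gen 4 (s2^-1): push. Stack: [s1^-1 s2^-1]
Gen 5 (s1): push. Stack: [s1^-1 s2^-1 s1]
Gen 6 (s1): push. Stack: [s1^-1 s2^-1 s1 s1]
Gen 7 (s1^-1): cancels prior s1. Stack: [s1^-1 s2^-1 s1]
Gen 8 (s1^-1): cancels prior s1. Stack: [s1^-1 s2^-1]
Reduced word: s1^-1 s2^-1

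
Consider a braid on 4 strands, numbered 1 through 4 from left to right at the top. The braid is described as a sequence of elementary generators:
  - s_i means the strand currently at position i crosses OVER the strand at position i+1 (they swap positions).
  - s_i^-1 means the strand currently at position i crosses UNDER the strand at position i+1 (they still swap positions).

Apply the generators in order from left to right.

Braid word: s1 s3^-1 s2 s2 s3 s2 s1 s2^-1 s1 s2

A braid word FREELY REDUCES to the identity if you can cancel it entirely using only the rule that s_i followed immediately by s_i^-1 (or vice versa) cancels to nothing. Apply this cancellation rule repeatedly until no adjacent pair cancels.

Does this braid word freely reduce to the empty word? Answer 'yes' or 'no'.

Answer: no

Derivation:
Gen 1 (s1): push. Stack: [s1]
Gen 2 (s3^-1): push. Stack: [s1 s3^-1]
Gen 3 (s2): push. Stack: [s1 s3^-1 s2]
Gen 4 (s2): push. Stack: [s1 s3^-1 s2 s2]
Gen 5 (s3): push. Stack: [s1 s3^-1 s2 s2 s3]
Gen 6 (s2): push. Stack: [s1 s3^-1 s2 s2 s3 s2]
Gen 7 (s1): push. Stack: [s1 s3^-1 s2 s2 s3 s2 s1]
Gen 8 (s2^-1): push. Stack: [s1 s3^-1 s2 s2 s3 s2 s1 s2^-1]
Gen 9 (s1): push. Stack: [s1 s3^-1 s2 s2 s3 s2 s1 s2^-1 s1]
Gen 10 (s2): push. Stack: [s1 s3^-1 s2 s2 s3 s2 s1 s2^-1 s1 s2]
Reduced word: s1 s3^-1 s2 s2 s3 s2 s1 s2^-1 s1 s2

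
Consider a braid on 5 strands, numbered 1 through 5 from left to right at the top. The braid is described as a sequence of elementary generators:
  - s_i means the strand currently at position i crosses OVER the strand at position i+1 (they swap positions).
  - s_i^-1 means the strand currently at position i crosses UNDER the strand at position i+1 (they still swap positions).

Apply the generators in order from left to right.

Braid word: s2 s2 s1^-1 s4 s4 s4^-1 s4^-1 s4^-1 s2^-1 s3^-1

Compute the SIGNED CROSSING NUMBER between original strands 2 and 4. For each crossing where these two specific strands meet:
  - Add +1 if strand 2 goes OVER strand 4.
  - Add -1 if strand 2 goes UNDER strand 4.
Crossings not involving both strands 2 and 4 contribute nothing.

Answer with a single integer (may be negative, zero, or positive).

Gen 1: crossing 2x3. Both 2&4? no. Sum: 0
Gen 2: crossing 3x2. Both 2&4? no. Sum: 0
Gen 3: crossing 1x2. Both 2&4? no. Sum: 0
Gen 4: crossing 4x5. Both 2&4? no. Sum: 0
Gen 5: crossing 5x4. Both 2&4? no. Sum: 0
Gen 6: crossing 4x5. Both 2&4? no. Sum: 0
Gen 7: crossing 5x4. Both 2&4? no. Sum: 0
Gen 8: crossing 4x5. Both 2&4? no. Sum: 0
Gen 9: crossing 1x3. Both 2&4? no. Sum: 0
Gen 10: crossing 1x5. Both 2&4? no. Sum: 0

Answer: 0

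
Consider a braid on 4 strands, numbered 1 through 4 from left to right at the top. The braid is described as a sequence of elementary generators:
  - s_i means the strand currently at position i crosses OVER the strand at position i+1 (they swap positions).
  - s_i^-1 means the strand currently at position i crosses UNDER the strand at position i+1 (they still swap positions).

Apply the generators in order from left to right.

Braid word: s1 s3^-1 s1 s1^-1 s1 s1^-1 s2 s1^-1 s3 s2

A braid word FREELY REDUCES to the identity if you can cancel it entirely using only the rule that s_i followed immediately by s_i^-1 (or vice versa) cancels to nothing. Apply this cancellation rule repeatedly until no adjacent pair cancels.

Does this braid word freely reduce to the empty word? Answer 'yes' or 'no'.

Answer: no

Derivation:
Gen 1 (s1): push. Stack: [s1]
Gen 2 (s3^-1): push. Stack: [s1 s3^-1]
Gen 3 (s1): push. Stack: [s1 s3^-1 s1]
Gen 4 (s1^-1): cancels prior s1. Stack: [s1 s3^-1]
Gen 5 (s1): push. Stack: [s1 s3^-1 s1]
Gen 6 (s1^-1): cancels prior s1. Stack: [s1 s3^-1]
Gen 7 (s2): push. Stack: [s1 s3^-1 s2]
Gen 8 (s1^-1): push. Stack: [s1 s3^-1 s2 s1^-1]
Gen 9 (s3): push. Stack: [s1 s3^-1 s2 s1^-1 s3]
Gen 10 (s2): push. Stack: [s1 s3^-1 s2 s1^-1 s3 s2]
Reduced word: s1 s3^-1 s2 s1^-1 s3 s2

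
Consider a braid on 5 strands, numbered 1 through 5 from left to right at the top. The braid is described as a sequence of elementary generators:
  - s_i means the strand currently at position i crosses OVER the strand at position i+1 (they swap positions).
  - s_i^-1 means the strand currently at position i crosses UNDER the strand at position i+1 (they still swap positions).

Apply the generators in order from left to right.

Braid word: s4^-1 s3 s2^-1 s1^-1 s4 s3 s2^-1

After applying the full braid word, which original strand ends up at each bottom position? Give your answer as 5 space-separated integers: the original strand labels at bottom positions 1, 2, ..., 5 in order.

Gen 1 (s4^-1): strand 4 crosses under strand 5. Perm now: [1 2 3 5 4]
Gen 2 (s3): strand 3 crosses over strand 5. Perm now: [1 2 5 3 4]
Gen 3 (s2^-1): strand 2 crosses under strand 5. Perm now: [1 5 2 3 4]
Gen 4 (s1^-1): strand 1 crosses under strand 5. Perm now: [5 1 2 3 4]
Gen 5 (s4): strand 3 crosses over strand 4. Perm now: [5 1 2 4 3]
Gen 6 (s3): strand 2 crosses over strand 4. Perm now: [5 1 4 2 3]
Gen 7 (s2^-1): strand 1 crosses under strand 4. Perm now: [5 4 1 2 3]

Answer: 5 4 1 2 3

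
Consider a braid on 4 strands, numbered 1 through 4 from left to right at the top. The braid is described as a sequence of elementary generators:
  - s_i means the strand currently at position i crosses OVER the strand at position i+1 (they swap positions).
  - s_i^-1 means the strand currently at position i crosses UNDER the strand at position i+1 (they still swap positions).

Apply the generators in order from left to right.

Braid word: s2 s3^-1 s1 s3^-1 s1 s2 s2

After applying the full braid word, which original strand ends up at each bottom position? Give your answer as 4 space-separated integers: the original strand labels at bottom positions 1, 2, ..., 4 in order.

Answer: 1 3 2 4

Derivation:
Gen 1 (s2): strand 2 crosses over strand 3. Perm now: [1 3 2 4]
Gen 2 (s3^-1): strand 2 crosses under strand 4. Perm now: [1 3 4 2]
Gen 3 (s1): strand 1 crosses over strand 3. Perm now: [3 1 4 2]
Gen 4 (s3^-1): strand 4 crosses under strand 2. Perm now: [3 1 2 4]
Gen 5 (s1): strand 3 crosses over strand 1. Perm now: [1 3 2 4]
Gen 6 (s2): strand 3 crosses over strand 2. Perm now: [1 2 3 4]
Gen 7 (s2): strand 2 crosses over strand 3. Perm now: [1 3 2 4]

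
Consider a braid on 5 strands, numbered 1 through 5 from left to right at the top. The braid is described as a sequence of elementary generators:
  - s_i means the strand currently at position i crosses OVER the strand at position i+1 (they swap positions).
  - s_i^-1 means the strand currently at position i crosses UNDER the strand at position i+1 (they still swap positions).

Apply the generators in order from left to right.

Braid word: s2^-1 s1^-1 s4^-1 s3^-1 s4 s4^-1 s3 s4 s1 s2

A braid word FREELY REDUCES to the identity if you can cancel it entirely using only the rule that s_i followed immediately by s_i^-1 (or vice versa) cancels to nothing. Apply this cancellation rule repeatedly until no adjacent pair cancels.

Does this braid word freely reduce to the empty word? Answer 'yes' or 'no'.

Gen 1 (s2^-1): push. Stack: [s2^-1]
Gen 2 (s1^-1): push. Stack: [s2^-1 s1^-1]
Gen 3 (s4^-1): push. Stack: [s2^-1 s1^-1 s4^-1]
Gen 4 (s3^-1): push. Stack: [s2^-1 s1^-1 s4^-1 s3^-1]
Gen 5 (s4): push. Stack: [s2^-1 s1^-1 s4^-1 s3^-1 s4]
Gen 6 (s4^-1): cancels prior s4. Stack: [s2^-1 s1^-1 s4^-1 s3^-1]
Gen 7 (s3): cancels prior s3^-1. Stack: [s2^-1 s1^-1 s4^-1]
Gen 8 (s4): cancels prior s4^-1. Stack: [s2^-1 s1^-1]
Gen 9 (s1): cancels prior s1^-1. Stack: [s2^-1]
Gen 10 (s2): cancels prior s2^-1. Stack: []
Reduced word: (empty)

Answer: yes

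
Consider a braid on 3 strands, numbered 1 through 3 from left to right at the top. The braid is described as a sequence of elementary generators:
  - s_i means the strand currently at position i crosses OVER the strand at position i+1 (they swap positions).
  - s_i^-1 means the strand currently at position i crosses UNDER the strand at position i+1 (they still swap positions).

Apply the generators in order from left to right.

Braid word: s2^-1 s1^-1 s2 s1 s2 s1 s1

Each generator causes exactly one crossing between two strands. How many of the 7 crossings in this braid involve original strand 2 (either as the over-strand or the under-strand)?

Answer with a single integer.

Answer: 5

Derivation:
Gen 1: crossing 2x3. Involves strand 2? yes. Count so far: 1
Gen 2: crossing 1x3. Involves strand 2? no. Count so far: 1
Gen 3: crossing 1x2. Involves strand 2? yes. Count so far: 2
Gen 4: crossing 3x2. Involves strand 2? yes. Count so far: 3
Gen 5: crossing 3x1. Involves strand 2? no. Count so far: 3
Gen 6: crossing 2x1. Involves strand 2? yes. Count so far: 4
Gen 7: crossing 1x2. Involves strand 2? yes. Count so far: 5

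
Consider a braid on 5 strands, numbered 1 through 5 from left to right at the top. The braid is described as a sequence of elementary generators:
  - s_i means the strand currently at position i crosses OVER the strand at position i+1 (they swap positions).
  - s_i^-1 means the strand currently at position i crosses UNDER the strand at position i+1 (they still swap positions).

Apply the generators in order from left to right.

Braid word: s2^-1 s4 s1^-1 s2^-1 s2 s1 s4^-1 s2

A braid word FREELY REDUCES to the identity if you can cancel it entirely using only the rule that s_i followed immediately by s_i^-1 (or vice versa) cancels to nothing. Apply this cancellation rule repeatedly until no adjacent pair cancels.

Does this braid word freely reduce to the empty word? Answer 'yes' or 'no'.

Answer: yes

Derivation:
Gen 1 (s2^-1): push. Stack: [s2^-1]
Gen 2 (s4): push. Stack: [s2^-1 s4]
Gen 3 (s1^-1): push. Stack: [s2^-1 s4 s1^-1]
Gen 4 (s2^-1): push. Stack: [s2^-1 s4 s1^-1 s2^-1]
Gen 5 (s2): cancels prior s2^-1. Stack: [s2^-1 s4 s1^-1]
Gen 6 (s1): cancels prior s1^-1. Stack: [s2^-1 s4]
Gen 7 (s4^-1): cancels prior s4. Stack: [s2^-1]
Gen 8 (s2): cancels prior s2^-1. Stack: []
Reduced word: (empty)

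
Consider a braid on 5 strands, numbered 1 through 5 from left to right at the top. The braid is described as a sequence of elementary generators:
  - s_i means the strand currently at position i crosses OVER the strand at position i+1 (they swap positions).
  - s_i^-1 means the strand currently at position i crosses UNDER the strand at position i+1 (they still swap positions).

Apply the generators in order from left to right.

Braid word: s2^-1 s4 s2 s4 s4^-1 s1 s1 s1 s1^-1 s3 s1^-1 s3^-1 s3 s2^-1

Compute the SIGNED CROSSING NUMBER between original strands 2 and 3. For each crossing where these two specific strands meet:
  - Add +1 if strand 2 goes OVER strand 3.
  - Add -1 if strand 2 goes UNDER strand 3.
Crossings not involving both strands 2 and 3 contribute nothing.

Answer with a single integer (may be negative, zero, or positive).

Gen 1: 2 under 3. Both 2&3? yes. Contrib: -1. Sum: -1
Gen 2: crossing 4x5. Both 2&3? no. Sum: -1
Gen 3: 3 over 2. Both 2&3? yes. Contrib: -1. Sum: -2
Gen 4: crossing 5x4. Both 2&3? no. Sum: -2
Gen 5: crossing 4x5. Both 2&3? no. Sum: -2
Gen 6: crossing 1x2. Both 2&3? no. Sum: -2
Gen 7: crossing 2x1. Both 2&3? no. Sum: -2
Gen 8: crossing 1x2. Both 2&3? no. Sum: -2
Gen 9: crossing 2x1. Both 2&3? no. Sum: -2
Gen 10: crossing 3x5. Both 2&3? no. Sum: -2
Gen 11: crossing 1x2. Both 2&3? no. Sum: -2
Gen 12: crossing 5x3. Both 2&3? no. Sum: -2
Gen 13: crossing 3x5. Both 2&3? no. Sum: -2
Gen 14: crossing 1x5. Both 2&3? no. Sum: -2

Answer: -2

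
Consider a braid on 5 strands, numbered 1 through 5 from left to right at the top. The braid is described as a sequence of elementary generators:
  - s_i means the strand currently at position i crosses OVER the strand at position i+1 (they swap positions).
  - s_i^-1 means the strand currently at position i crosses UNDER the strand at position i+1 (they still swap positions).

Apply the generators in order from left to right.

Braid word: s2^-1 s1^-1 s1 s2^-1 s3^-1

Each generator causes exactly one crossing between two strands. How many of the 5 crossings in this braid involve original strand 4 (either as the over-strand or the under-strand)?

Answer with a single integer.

Answer: 1

Derivation:
Gen 1: crossing 2x3. Involves strand 4? no. Count so far: 0
Gen 2: crossing 1x3. Involves strand 4? no. Count so far: 0
Gen 3: crossing 3x1. Involves strand 4? no. Count so far: 0
Gen 4: crossing 3x2. Involves strand 4? no. Count so far: 0
Gen 5: crossing 3x4. Involves strand 4? yes. Count so far: 1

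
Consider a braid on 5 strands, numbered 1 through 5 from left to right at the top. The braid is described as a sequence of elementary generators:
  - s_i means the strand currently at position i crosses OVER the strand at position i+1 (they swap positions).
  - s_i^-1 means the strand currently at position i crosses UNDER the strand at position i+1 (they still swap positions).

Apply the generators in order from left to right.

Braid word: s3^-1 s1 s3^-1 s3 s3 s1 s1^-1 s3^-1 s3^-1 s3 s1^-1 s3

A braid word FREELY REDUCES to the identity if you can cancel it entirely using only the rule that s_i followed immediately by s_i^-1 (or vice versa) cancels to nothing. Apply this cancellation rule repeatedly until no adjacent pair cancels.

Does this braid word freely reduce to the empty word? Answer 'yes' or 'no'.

Answer: yes

Derivation:
Gen 1 (s3^-1): push. Stack: [s3^-1]
Gen 2 (s1): push. Stack: [s3^-1 s1]
Gen 3 (s3^-1): push. Stack: [s3^-1 s1 s3^-1]
Gen 4 (s3): cancels prior s3^-1. Stack: [s3^-1 s1]
Gen 5 (s3): push. Stack: [s3^-1 s1 s3]
Gen 6 (s1): push. Stack: [s3^-1 s1 s3 s1]
Gen 7 (s1^-1): cancels prior s1. Stack: [s3^-1 s1 s3]
Gen 8 (s3^-1): cancels prior s3. Stack: [s3^-1 s1]
Gen 9 (s3^-1): push. Stack: [s3^-1 s1 s3^-1]
Gen 10 (s3): cancels prior s3^-1. Stack: [s3^-1 s1]
Gen 11 (s1^-1): cancels prior s1. Stack: [s3^-1]
Gen 12 (s3): cancels prior s3^-1. Stack: []
Reduced word: (empty)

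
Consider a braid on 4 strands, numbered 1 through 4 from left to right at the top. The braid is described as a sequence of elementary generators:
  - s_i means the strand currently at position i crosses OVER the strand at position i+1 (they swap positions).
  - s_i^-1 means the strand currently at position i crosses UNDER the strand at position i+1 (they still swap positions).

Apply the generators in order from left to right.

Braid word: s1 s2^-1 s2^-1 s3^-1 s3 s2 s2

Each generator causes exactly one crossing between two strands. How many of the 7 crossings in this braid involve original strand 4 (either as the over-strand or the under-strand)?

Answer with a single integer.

Gen 1: crossing 1x2. Involves strand 4? no. Count so far: 0
Gen 2: crossing 1x3. Involves strand 4? no. Count so far: 0
Gen 3: crossing 3x1. Involves strand 4? no. Count so far: 0
Gen 4: crossing 3x4. Involves strand 4? yes. Count so far: 1
Gen 5: crossing 4x3. Involves strand 4? yes. Count so far: 2
Gen 6: crossing 1x3. Involves strand 4? no. Count so far: 2
Gen 7: crossing 3x1. Involves strand 4? no. Count so far: 2

Answer: 2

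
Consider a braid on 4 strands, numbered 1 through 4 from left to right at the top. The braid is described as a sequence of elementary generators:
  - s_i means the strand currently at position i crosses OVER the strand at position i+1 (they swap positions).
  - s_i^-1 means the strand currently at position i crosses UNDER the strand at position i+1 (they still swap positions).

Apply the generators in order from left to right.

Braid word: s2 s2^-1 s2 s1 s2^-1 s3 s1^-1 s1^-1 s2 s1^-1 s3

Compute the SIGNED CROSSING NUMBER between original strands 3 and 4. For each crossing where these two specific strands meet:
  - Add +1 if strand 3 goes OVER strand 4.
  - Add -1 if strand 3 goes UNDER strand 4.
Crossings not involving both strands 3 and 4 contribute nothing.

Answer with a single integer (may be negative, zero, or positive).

Answer: -1

Derivation:
Gen 1: crossing 2x3. Both 3&4? no. Sum: 0
Gen 2: crossing 3x2. Both 3&4? no. Sum: 0
Gen 3: crossing 2x3. Both 3&4? no. Sum: 0
Gen 4: crossing 1x3. Both 3&4? no. Sum: 0
Gen 5: crossing 1x2. Both 3&4? no. Sum: 0
Gen 6: crossing 1x4. Both 3&4? no. Sum: 0
Gen 7: crossing 3x2. Both 3&4? no. Sum: 0
Gen 8: crossing 2x3. Both 3&4? no. Sum: 0
Gen 9: crossing 2x4. Both 3&4? no. Sum: 0
Gen 10: 3 under 4. Both 3&4? yes. Contrib: -1. Sum: -1
Gen 11: crossing 2x1. Both 3&4? no. Sum: -1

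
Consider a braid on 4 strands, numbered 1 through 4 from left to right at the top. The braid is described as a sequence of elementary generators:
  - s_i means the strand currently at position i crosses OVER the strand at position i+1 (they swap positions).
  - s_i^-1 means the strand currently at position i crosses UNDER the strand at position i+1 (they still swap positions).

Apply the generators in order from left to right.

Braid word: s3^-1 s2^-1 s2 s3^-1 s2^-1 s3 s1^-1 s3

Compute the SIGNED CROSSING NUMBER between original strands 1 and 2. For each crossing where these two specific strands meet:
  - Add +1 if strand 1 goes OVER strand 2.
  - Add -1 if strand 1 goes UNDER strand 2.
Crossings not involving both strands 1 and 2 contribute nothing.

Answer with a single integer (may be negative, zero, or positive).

Answer: 0

Derivation:
Gen 1: crossing 3x4. Both 1&2? no. Sum: 0
Gen 2: crossing 2x4. Both 1&2? no. Sum: 0
Gen 3: crossing 4x2. Both 1&2? no. Sum: 0
Gen 4: crossing 4x3. Both 1&2? no. Sum: 0
Gen 5: crossing 2x3. Both 1&2? no. Sum: 0
Gen 6: crossing 2x4. Both 1&2? no. Sum: 0
Gen 7: crossing 1x3. Both 1&2? no. Sum: 0
Gen 8: crossing 4x2. Both 1&2? no. Sum: 0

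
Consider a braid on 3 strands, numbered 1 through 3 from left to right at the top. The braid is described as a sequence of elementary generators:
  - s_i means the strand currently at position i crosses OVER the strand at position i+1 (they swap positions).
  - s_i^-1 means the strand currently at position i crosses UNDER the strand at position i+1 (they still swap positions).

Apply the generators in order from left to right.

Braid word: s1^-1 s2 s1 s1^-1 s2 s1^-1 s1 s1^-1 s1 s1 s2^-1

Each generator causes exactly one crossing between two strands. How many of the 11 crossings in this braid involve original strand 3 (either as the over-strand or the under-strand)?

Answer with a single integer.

Gen 1: crossing 1x2. Involves strand 3? no. Count so far: 0
Gen 2: crossing 1x3. Involves strand 3? yes. Count so far: 1
Gen 3: crossing 2x3. Involves strand 3? yes. Count so far: 2
Gen 4: crossing 3x2. Involves strand 3? yes. Count so far: 3
Gen 5: crossing 3x1. Involves strand 3? yes. Count so far: 4
Gen 6: crossing 2x1. Involves strand 3? no. Count so far: 4
Gen 7: crossing 1x2. Involves strand 3? no. Count so far: 4
Gen 8: crossing 2x1. Involves strand 3? no. Count so far: 4
Gen 9: crossing 1x2. Involves strand 3? no. Count so far: 4
Gen 10: crossing 2x1. Involves strand 3? no. Count so far: 4
Gen 11: crossing 2x3. Involves strand 3? yes. Count so far: 5

Answer: 5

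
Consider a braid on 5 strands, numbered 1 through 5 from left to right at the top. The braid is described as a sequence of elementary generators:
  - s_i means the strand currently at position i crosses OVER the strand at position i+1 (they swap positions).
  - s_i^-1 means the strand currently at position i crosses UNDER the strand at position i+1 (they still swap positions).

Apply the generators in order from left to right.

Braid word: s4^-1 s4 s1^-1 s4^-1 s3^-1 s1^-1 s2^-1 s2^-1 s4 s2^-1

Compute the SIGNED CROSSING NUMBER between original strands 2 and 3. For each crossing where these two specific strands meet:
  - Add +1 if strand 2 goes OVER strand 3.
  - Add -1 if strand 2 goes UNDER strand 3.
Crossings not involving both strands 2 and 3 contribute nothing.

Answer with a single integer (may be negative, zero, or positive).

Answer: 0

Derivation:
Gen 1: crossing 4x5. Both 2&3? no. Sum: 0
Gen 2: crossing 5x4. Both 2&3? no. Sum: 0
Gen 3: crossing 1x2. Both 2&3? no. Sum: 0
Gen 4: crossing 4x5. Both 2&3? no. Sum: 0
Gen 5: crossing 3x5. Both 2&3? no. Sum: 0
Gen 6: crossing 2x1. Both 2&3? no. Sum: 0
Gen 7: crossing 2x5. Both 2&3? no. Sum: 0
Gen 8: crossing 5x2. Both 2&3? no. Sum: 0
Gen 9: crossing 3x4. Both 2&3? no. Sum: 0
Gen 10: crossing 2x5. Both 2&3? no. Sum: 0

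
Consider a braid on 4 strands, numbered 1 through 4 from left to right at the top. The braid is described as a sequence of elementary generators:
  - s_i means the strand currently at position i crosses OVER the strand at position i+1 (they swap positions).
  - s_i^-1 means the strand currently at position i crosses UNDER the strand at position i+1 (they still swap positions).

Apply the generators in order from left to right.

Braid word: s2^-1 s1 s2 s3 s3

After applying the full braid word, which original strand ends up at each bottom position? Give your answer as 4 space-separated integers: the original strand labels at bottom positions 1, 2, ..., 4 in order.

Gen 1 (s2^-1): strand 2 crosses under strand 3. Perm now: [1 3 2 4]
Gen 2 (s1): strand 1 crosses over strand 3. Perm now: [3 1 2 4]
Gen 3 (s2): strand 1 crosses over strand 2. Perm now: [3 2 1 4]
Gen 4 (s3): strand 1 crosses over strand 4. Perm now: [3 2 4 1]
Gen 5 (s3): strand 4 crosses over strand 1. Perm now: [3 2 1 4]

Answer: 3 2 1 4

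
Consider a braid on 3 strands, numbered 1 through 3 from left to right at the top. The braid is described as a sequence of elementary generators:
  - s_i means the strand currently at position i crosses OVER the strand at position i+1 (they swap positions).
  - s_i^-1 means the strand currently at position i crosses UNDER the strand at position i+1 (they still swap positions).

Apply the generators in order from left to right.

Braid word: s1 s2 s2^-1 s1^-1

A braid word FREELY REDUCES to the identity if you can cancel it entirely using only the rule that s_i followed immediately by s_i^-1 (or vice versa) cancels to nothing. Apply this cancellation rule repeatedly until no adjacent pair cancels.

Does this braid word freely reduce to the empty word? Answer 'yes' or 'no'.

Gen 1 (s1): push. Stack: [s1]
Gen 2 (s2): push. Stack: [s1 s2]
Gen 3 (s2^-1): cancels prior s2. Stack: [s1]
Gen 4 (s1^-1): cancels prior s1. Stack: []
Reduced word: (empty)

Answer: yes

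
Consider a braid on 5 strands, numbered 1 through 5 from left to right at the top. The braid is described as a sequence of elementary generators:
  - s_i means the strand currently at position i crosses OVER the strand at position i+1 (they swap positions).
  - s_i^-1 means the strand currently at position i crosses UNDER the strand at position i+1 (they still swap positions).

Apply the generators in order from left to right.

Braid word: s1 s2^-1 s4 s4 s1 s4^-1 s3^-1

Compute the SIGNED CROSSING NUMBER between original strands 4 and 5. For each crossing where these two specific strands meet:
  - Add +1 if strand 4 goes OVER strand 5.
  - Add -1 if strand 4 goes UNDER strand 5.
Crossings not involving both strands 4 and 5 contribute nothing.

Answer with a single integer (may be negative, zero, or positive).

Gen 1: crossing 1x2. Both 4&5? no. Sum: 0
Gen 2: crossing 1x3. Both 4&5? no. Sum: 0
Gen 3: 4 over 5. Both 4&5? yes. Contrib: +1. Sum: 1
Gen 4: 5 over 4. Both 4&5? yes. Contrib: -1. Sum: 0
Gen 5: crossing 2x3. Both 4&5? no. Sum: 0
Gen 6: 4 under 5. Both 4&5? yes. Contrib: -1. Sum: -1
Gen 7: crossing 1x5. Both 4&5? no. Sum: -1

Answer: -1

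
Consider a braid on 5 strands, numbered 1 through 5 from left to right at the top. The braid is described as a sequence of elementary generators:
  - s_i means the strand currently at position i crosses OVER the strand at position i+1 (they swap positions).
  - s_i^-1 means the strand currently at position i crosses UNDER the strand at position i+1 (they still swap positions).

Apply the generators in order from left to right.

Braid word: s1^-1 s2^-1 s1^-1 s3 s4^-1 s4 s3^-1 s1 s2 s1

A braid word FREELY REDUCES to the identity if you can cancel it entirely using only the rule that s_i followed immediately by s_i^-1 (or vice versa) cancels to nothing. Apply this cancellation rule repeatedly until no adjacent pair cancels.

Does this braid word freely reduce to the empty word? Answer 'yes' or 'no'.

Gen 1 (s1^-1): push. Stack: [s1^-1]
Gen 2 (s2^-1): push. Stack: [s1^-1 s2^-1]
Gen 3 (s1^-1): push. Stack: [s1^-1 s2^-1 s1^-1]
Gen 4 (s3): push. Stack: [s1^-1 s2^-1 s1^-1 s3]
Gen 5 (s4^-1): push. Stack: [s1^-1 s2^-1 s1^-1 s3 s4^-1]
Gen 6 (s4): cancels prior s4^-1. Stack: [s1^-1 s2^-1 s1^-1 s3]
Gen 7 (s3^-1): cancels prior s3. Stack: [s1^-1 s2^-1 s1^-1]
Gen 8 (s1): cancels prior s1^-1. Stack: [s1^-1 s2^-1]
Gen 9 (s2): cancels prior s2^-1. Stack: [s1^-1]
Gen 10 (s1): cancels prior s1^-1. Stack: []
Reduced word: (empty)

Answer: yes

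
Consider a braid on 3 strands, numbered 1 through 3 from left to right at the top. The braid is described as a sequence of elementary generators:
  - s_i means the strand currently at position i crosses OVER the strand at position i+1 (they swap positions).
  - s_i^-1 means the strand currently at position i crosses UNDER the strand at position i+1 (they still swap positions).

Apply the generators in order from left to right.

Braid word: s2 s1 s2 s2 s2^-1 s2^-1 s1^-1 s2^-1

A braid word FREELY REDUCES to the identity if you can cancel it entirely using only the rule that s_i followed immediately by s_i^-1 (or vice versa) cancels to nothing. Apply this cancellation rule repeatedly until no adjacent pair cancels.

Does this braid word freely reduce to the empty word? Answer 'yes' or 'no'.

Gen 1 (s2): push. Stack: [s2]
Gen 2 (s1): push. Stack: [s2 s1]
Gen 3 (s2): push. Stack: [s2 s1 s2]
Gen 4 (s2): push. Stack: [s2 s1 s2 s2]
Gen 5 (s2^-1): cancels prior s2. Stack: [s2 s1 s2]
Gen 6 (s2^-1): cancels prior s2. Stack: [s2 s1]
Gen 7 (s1^-1): cancels prior s1. Stack: [s2]
Gen 8 (s2^-1): cancels prior s2. Stack: []
Reduced word: (empty)

Answer: yes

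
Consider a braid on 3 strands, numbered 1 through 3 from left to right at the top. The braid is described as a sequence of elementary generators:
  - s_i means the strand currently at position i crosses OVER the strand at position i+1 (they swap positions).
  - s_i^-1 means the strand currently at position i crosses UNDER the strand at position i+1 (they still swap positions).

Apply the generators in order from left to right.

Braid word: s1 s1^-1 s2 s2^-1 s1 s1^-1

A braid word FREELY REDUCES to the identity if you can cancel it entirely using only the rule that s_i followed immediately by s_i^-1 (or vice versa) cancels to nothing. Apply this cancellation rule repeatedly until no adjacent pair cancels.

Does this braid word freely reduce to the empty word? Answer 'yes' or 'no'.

Gen 1 (s1): push. Stack: [s1]
Gen 2 (s1^-1): cancels prior s1. Stack: []
Gen 3 (s2): push. Stack: [s2]
Gen 4 (s2^-1): cancels prior s2. Stack: []
Gen 5 (s1): push. Stack: [s1]
Gen 6 (s1^-1): cancels prior s1. Stack: []
Reduced word: (empty)

Answer: yes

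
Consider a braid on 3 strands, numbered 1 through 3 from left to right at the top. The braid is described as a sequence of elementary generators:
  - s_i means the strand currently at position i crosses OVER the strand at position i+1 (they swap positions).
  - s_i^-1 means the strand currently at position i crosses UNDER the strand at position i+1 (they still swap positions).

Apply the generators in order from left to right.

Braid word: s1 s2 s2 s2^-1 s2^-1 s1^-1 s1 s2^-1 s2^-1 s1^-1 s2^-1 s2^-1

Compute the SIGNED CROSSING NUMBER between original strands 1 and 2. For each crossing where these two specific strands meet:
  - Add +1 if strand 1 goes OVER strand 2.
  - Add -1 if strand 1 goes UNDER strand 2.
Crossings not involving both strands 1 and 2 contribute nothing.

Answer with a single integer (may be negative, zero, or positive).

Answer: 4

Derivation:
Gen 1: 1 over 2. Both 1&2? yes. Contrib: +1. Sum: 1
Gen 2: crossing 1x3. Both 1&2? no. Sum: 1
Gen 3: crossing 3x1. Both 1&2? no. Sum: 1
Gen 4: crossing 1x3. Both 1&2? no. Sum: 1
Gen 5: crossing 3x1. Both 1&2? no. Sum: 1
Gen 6: 2 under 1. Both 1&2? yes. Contrib: +1. Sum: 2
Gen 7: 1 over 2. Both 1&2? yes. Contrib: +1. Sum: 3
Gen 8: crossing 1x3. Both 1&2? no. Sum: 3
Gen 9: crossing 3x1. Both 1&2? no. Sum: 3
Gen 10: 2 under 1. Both 1&2? yes. Contrib: +1. Sum: 4
Gen 11: crossing 2x3. Both 1&2? no. Sum: 4
Gen 12: crossing 3x2. Both 1&2? no. Sum: 4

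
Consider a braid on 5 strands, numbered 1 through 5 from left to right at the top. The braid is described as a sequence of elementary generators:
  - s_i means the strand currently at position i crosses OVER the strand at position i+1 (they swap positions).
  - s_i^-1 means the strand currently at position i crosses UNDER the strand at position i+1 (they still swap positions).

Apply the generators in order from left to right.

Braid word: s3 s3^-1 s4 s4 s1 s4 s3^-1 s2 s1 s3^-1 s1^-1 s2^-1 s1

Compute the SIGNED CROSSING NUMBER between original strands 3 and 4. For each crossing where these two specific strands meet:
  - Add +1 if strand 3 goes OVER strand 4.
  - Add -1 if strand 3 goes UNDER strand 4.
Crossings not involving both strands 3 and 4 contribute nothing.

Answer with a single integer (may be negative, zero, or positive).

Answer: 2

Derivation:
Gen 1: 3 over 4. Both 3&4? yes. Contrib: +1. Sum: 1
Gen 2: 4 under 3. Both 3&4? yes. Contrib: +1. Sum: 2
Gen 3: crossing 4x5. Both 3&4? no. Sum: 2
Gen 4: crossing 5x4. Both 3&4? no. Sum: 2
Gen 5: crossing 1x2. Both 3&4? no. Sum: 2
Gen 6: crossing 4x5. Both 3&4? no. Sum: 2
Gen 7: crossing 3x5. Both 3&4? no. Sum: 2
Gen 8: crossing 1x5. Both 3&4? no. Sum: 2
Gen 9: crossing 2x5. Both 3&4? no. Sum: 2
Gen 10: crossing 1x3. Both 3&4? no. Sum: 2
Gen 11: crossing 5x2. Both 3&4? no. Sum: 2
Gen 12: crossing 5x3. Both 3&4? no. Sum: 2
Gen 13: crossing 2x3. Both 3&4? no. Sum: 2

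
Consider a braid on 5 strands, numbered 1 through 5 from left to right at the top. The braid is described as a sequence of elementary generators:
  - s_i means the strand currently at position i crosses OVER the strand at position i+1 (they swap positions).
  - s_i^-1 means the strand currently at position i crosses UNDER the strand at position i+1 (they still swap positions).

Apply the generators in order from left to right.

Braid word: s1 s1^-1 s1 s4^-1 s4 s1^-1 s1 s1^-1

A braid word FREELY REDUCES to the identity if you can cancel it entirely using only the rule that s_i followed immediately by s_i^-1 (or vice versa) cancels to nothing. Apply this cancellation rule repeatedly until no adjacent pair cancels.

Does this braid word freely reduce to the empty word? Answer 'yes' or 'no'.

Answer: yes

Derivation:
Gen 1 (s1): push. Stack: [s1]
Gen 2 (s1^-1): cancels prior s1. Stack: []
Gen 3 (s1): push. Stack: [s1]
Gen 4 (s4^-1): push. Stack: [s1 s4^-1]
Gen 5 (s4): cancels prior s4^-1. Stack: [s1]
Gen 6 (s1^-1): cancels prior s1. Stack: []
Gen 7 (s1): push. Stack: [s1]
Gen 8 (s1^-1): cancels prior s1. Stack: []
Reduced word: (empty)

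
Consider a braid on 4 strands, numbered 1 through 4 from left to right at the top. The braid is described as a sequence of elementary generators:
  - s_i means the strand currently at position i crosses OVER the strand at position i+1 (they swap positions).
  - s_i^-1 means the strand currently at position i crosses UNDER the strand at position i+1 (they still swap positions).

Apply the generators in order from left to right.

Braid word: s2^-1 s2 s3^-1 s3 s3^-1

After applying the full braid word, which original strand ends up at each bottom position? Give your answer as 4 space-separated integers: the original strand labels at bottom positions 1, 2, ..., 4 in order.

Gen 1 (s2^-1): strand 2 crosses under strand 3. Perm now: [1 3 2 4]
Gen 2 (s2): strand 3 crosses over strand 2. Perm now: [1 2 3 4]
Gen 3 (s3^-1): strand 3 crosses under strand 4. Perm now: [1 2 4 3]
Gen 4 (s3): strand 4 crosses over strand 3. Perm now: [1 2 3 4]
Gen 5 (s3^-1): strand 3 crosses under strand 4. Perm now: [1 2 4 3]

Answer: 1 2 4 3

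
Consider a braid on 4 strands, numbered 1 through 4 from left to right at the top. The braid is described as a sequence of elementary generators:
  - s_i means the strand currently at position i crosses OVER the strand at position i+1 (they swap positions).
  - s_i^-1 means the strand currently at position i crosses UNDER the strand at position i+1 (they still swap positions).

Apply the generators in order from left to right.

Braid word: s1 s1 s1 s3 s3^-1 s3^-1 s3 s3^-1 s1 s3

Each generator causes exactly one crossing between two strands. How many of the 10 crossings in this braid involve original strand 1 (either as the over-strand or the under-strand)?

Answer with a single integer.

Answer: 4

Derivation:
Gen 1: crossing 1x2. Involves strand 1? yes. Count so far: 1
Gen 2: crossing 2x1. Involves strand 1? yes. Count so far: 2
Gen 3: crossing 1x2. Involves strand 1? yes. Count so far: 3
Gen 4: crossing 3x4. Involves strand 1? no. Count so far: 3
Gen 5: crossing 4x3. Involves strand 1? no. Count so far: 3
Gen 6: crossing 3x4. Involves strand 1? no. Count so far: 3
Gen 7: crossing 4x3. Involves strand 1? no. Count so far: 3
Gen 8: crossing 3x4. Involves strand 1? no. Count so far: 3
Gen 9: crossing 2x1. Involves strand 1? yes. Count so far: 4
Gen 10: crossing 4x3. Involves strand 1? no. Count so far: 4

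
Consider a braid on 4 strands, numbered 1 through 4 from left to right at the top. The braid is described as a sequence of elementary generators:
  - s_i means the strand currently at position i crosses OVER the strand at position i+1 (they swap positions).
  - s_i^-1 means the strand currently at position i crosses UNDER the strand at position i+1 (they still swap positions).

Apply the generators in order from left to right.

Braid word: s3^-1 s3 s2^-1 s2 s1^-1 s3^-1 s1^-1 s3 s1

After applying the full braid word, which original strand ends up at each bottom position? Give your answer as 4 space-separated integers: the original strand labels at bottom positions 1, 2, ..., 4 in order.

Answer: 2 1 3 4

Derivation:
Gen 1 (s3^-1): strand 3 crosses under strand 4. Perm now: [1 2 4 3]
Gen 2 (s3): strand 4 crosses over strand 3. Perm now: [1 2 3 4]
Gen 3 (s2^-1): strand 2 crosses under strand 3. Perm now: [1 3 2 4]
Gen 4 (s2): strand 3 crosses over strand 2. Perm now: [1 2 3 4]
Gen 5 (s1^-1): strand 1 crosses under strand 2. Perm now: [2 1 3 4]
Gen 6 (s3^-1): strand 3 crosses under strand 4. Perm now: [2 1 4 3]
Gen 7 (s1^-1): strand 2 crosses under strand 1. Perm now: [1 2 4 3]
Gen 8 (s3): strand 4 crosses over strand 3. Perm now: [1 2 3 4]
Gen 9 (s1): strand 1 crosses over strand 2. Perm now: [2 1 3 4]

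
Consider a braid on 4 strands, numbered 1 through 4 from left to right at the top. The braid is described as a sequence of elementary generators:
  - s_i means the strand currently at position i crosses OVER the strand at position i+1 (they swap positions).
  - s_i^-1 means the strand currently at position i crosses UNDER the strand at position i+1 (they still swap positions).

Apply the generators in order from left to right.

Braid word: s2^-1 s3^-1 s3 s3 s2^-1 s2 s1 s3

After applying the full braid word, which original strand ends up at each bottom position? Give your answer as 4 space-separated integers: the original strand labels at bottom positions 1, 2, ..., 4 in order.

Answer: 3 1 2 4

Derivation:
Gen 1 (s2^-1): strand 2 crosses under strand 3. Perm now: [1 3 2 4]
Gen 2 (s3^-1): strand 2 crosses under strand 4. Perm now: [1 3 4 2]
Gen 3 (s3): strand 4 crosses over strand 2. Perm now: [1 3 2 4]
Gen 4 (s3): strand 2 crosses over strand 4. Perm now: [1 3 4 2]
Gen 5 (s2^-1): strand 3 crosses under strand 4. Perm now: [1 4 3 2]
Gen 6 (s2): strand 4 crosses over strand 3. Perm now: [1 3 4 2]
Gen 7 (s1): strand 1 crosses over strand 3. Perm now: [3 1 4 2]
Gen 8 (s3): strand 4 crosses over strand 2. Perm now: [3 1 2 4]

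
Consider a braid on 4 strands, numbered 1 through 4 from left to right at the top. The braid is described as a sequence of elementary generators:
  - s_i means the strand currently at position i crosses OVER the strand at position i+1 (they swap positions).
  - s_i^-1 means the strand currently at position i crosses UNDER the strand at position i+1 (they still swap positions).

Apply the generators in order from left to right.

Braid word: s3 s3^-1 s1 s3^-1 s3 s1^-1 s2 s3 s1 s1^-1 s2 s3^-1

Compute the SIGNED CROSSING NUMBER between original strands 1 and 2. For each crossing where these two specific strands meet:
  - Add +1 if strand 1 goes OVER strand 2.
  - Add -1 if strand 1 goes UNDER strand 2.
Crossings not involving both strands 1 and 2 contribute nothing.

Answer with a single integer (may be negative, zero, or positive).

Gen 1: crossing 3x4. Both 1&2? no. Sum: 0
Gen 2: crossing 4x3. Both 1&2? no. Sum: 0
Gen 3: 1 over 2. Both 1&2? yes. Contrib: +1. Sum: 1
Gen 4: crossing 3x4. Both 1&2? no. Sum: 1
Gen 5: crossing 4x3. Both 1&2? no. Sum: 1
Gen 6: 2 under 1. Both 1&2? yes. Contrib: +1. Sum: 2
Gen 7: crossing 2x3. Both 1&2? no. Sum: 2
Gen 8: crossing 2x4. Both 1&2? no. Sum: 2
Gen 9: crossing 1x3. Both 1&2? no. Sum: 2
Gen 10: crossing 3x1. Both 1&2? no. Sum: 2
Gen 11: crossing 3x4. Both 1&2? no. Sum: 2
Gen 12: crossing 3x2. Both 1&2? no. Sum: 2

Answer: 2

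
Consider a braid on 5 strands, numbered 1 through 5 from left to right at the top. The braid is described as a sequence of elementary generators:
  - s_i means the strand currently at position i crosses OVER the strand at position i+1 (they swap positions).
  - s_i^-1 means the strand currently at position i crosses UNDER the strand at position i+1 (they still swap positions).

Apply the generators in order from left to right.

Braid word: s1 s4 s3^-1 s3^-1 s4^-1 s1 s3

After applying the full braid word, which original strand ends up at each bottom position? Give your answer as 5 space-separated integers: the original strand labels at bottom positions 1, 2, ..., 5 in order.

Gen 1 (s1): strand 1 crosses over strand 2. Perm now: [2 1 3 4 5]
Gen 2 (s4): strand 4 crosses over strand 5. Perm now: [2 1 3 5 4]
Gen 3 (s3^-1): strand 3 crosses under strand 5. Perm now: [2 1 5 3 4]
Gen 4 (s3^-1): strand 5 crosses under strand 3. Perm now: [2 1 3 5 4]
Gen 5 (s4^-1): strand 5 crosses under strand 4. Perm now: [2 1 3 4 5]
Gen 6 (s1): strand 2 crosses over strand 1. Perm now: [1 2 3 4 5]
Gen 7 (s3): strand 3 crosses over strand 4. Perm now: [1 2 4 3 5]

Answer: 1 2 4 3 5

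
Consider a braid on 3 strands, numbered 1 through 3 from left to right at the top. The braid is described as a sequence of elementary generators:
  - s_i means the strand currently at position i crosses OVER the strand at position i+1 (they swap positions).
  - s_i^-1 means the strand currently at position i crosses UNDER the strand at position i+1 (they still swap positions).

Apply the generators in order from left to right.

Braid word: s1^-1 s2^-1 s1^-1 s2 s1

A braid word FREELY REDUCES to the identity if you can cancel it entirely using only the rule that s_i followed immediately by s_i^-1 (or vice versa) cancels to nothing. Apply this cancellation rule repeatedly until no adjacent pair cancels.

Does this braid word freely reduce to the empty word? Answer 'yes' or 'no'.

Answer: no

Derivation:
Gen 1 (s1^-1): push. Stack: [s1^-1]
Gen 2 (s2^-1): push. Stack: [s1^-1 s2^-1]
Gen 3 (s1^-1): push. Stack: [s1^-1 s2^-1 s1^-1]
Gen 4 (s2): push. Stack: [s1^-1 s2^-1 s1^-1 s2]
Gen 5 (s1): push. Stack: [s1^-1 s2^-1 s1^-1 s2 s1]
Reduced word: s1^-1 s2^-1 s1^-1 s2 s1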